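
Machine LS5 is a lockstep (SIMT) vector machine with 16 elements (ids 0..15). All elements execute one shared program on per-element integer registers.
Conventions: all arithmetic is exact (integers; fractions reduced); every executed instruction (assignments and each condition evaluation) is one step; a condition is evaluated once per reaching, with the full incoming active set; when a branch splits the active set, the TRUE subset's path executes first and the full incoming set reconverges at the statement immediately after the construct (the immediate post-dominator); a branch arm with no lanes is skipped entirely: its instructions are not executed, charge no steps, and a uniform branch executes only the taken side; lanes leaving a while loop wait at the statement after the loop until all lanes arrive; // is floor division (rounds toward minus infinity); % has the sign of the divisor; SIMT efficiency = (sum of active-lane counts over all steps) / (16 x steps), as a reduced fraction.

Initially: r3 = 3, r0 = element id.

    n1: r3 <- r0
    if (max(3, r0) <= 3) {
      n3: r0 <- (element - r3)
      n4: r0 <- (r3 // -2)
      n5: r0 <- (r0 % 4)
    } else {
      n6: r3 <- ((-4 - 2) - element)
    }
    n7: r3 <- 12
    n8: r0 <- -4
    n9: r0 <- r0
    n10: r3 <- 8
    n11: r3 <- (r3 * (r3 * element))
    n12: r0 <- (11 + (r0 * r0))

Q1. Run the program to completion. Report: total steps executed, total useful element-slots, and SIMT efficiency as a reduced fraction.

Answer: 12 steps, 152 useful, 19/24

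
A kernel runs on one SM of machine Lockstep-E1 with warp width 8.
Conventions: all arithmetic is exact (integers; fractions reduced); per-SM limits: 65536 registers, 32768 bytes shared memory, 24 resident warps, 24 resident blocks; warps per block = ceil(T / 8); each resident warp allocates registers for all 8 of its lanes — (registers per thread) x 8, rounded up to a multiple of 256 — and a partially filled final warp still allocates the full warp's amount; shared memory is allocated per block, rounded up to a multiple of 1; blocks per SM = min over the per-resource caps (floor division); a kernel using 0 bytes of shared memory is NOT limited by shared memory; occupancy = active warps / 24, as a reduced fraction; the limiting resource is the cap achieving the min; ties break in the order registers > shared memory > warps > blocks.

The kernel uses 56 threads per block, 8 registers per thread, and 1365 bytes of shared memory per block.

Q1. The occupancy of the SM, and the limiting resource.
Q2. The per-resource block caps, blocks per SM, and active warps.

Answer: occupancy 7/8, limited by warps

registers: 36 blocks
shared memory: 24 blocks
warps: 3 blocks
blocks: 24 blocks

Answer: 3 blocks, 21 active warps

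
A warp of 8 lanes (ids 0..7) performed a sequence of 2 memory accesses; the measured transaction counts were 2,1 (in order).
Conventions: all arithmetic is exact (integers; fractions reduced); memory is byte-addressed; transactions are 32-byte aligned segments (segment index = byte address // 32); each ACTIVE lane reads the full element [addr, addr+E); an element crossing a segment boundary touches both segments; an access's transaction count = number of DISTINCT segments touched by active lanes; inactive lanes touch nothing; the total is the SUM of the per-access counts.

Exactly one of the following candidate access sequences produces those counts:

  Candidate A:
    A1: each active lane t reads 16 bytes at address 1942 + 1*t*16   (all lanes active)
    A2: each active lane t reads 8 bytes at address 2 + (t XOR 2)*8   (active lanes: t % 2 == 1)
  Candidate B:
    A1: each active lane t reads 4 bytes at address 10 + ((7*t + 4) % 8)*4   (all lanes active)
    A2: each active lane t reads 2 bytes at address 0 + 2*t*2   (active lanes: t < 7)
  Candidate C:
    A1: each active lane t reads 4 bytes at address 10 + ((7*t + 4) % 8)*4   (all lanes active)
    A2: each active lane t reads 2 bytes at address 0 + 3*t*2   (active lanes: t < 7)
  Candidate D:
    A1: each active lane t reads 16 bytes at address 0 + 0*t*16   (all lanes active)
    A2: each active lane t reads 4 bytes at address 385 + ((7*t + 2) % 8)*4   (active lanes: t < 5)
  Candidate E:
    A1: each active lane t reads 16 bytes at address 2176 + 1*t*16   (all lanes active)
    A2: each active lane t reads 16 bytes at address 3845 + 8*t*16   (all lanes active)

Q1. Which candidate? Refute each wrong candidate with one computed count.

A: A1 gives 5 transactions, not 2
C: A2 gives 2 transactions, not 1
D: A1 gives 1 transaction, not 2
E: A1 gives 4 transactions, not 2
B: all counts match (2,1)

Answer: B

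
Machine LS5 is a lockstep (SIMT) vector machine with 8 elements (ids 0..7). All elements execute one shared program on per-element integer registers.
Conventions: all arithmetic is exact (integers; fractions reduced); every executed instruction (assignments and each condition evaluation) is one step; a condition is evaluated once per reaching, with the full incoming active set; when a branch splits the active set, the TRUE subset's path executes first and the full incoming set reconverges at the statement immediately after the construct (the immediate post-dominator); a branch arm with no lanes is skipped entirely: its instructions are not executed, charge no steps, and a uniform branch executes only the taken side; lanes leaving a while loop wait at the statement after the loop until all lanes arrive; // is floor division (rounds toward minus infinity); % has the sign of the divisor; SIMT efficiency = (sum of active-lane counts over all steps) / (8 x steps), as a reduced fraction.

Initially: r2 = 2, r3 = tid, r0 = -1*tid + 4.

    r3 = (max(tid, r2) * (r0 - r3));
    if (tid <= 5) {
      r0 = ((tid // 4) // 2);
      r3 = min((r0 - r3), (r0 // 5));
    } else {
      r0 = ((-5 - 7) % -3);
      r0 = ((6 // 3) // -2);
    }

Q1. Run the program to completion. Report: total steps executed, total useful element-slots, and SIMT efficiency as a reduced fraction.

Answer: 6 steps, 32 useful, 2/3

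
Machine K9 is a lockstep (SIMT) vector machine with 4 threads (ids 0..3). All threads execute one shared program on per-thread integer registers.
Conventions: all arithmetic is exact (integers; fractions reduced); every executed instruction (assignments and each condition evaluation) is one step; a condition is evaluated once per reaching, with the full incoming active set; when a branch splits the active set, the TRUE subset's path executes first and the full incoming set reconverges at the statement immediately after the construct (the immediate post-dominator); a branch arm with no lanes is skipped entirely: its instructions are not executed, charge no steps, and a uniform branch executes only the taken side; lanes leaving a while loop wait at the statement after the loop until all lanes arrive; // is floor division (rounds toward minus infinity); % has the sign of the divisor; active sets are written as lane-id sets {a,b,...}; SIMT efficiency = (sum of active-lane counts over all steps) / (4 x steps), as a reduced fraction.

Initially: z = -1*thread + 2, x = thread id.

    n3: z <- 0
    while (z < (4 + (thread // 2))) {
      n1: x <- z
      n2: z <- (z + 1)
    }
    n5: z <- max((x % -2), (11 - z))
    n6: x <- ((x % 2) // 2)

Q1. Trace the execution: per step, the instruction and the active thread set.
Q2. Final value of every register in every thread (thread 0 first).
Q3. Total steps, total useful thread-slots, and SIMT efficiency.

step 0: z <- 0                       {0,1,2,3}
step 1: eval (z < (4 + (thread // 2))) {0,1,2,3}
step 2: x <- z                       {0,1,2,3}
step 3: z <- (z + 1)                 {0,1,2,3}
step 4: eval (z < (4 + (thread // 2))) {0,1,2,3}
step 5: x <- z                       {0,1,2,3}
step 6: z <- (z + 1)                 {0,1,2,3}
step 7: eval (z < (4 + (thread // 2))) {0,1,2,3}
step 8: x <- z                       {0,1,2,3}
step 9: z <- (z + 1)                 {0,1,2,3}
step 10: eval (z < (4 + (thread // 2))) {0,1,2,3}
step 11: x <- z                       {0,1,2,3}
step 12: z <- (z + 1)                 {0,1,2,3}
step 13: eval (z < (4 + (thread // 2))) {0,1,2,3}
step 14: x <- z                       {2,3}
step 15: z <- (z + 1)                 {2,3}
step 16: eval (z < (4 + (thread // 2))) {2,3}
step 17: z <- max((x % -2), (11 - z)) {0,1,2,3}
step 18: x <- ((x % 2) // 2)          {0,1,2,3}

Answer: 19 steps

z: 7,7,6,6
x: 0,0,0,0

steps = 19; useful = 70; efficiency = 70/76 = 35/38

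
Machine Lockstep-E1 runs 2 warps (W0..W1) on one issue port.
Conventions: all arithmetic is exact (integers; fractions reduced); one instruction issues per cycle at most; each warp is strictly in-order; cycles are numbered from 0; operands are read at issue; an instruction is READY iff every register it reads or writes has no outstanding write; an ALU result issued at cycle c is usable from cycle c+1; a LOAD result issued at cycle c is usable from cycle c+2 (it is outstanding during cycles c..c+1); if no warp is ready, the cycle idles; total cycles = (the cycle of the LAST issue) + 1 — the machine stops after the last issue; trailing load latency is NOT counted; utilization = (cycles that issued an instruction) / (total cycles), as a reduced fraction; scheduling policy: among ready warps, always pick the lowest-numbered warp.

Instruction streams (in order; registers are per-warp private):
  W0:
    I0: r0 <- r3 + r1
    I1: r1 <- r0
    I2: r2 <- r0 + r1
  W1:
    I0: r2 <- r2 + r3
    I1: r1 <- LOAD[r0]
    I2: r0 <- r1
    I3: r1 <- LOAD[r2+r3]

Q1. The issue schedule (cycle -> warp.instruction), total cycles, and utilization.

cycle 0: W0.I0
cycle 1: W0.I1
cycle 2: W0.I2
cycle 3: W1.I0
cycle 4: W1.I1
cycle 5: idle
cycle 6: W1.I2
cycle 7: W1.I3

Answer: 8 cycles, utilization 7/8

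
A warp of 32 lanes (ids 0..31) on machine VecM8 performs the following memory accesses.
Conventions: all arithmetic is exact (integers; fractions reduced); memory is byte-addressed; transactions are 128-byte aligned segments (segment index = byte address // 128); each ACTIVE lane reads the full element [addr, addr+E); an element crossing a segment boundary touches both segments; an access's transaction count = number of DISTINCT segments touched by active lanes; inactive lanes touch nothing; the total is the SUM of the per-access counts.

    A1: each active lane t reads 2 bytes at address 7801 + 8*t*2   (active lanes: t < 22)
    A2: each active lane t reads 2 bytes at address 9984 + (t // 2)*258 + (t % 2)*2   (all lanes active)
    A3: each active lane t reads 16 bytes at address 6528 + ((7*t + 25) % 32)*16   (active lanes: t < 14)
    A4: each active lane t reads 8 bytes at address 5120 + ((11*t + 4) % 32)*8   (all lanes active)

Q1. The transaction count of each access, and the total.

A1: 4 transactions
A2: 16 transactions
A3: 4 transactions
A4: 2 transactions

Answer: 4,16,4,2; total 26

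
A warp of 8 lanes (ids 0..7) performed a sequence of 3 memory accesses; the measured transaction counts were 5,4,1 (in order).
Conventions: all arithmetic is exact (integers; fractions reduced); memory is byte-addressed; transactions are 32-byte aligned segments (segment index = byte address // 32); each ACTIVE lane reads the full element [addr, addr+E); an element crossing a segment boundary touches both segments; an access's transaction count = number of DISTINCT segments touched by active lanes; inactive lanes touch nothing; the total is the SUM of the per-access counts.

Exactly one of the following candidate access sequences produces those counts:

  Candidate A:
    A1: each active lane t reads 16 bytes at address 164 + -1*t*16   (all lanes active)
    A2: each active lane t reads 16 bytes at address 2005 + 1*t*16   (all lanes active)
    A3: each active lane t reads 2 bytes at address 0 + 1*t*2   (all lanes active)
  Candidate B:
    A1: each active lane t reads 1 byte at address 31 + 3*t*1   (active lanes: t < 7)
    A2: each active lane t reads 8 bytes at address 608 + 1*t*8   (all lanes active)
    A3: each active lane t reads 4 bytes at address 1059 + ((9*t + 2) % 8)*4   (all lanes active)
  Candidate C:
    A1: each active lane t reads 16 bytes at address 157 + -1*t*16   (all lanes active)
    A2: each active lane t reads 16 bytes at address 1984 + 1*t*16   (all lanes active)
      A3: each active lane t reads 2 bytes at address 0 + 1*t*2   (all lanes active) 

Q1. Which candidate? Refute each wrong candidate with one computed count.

A: A2 gives 5 transactions, not 4
B: A1 gives 2 transactions, not 5
C: all counts match (5,4,1)

Answer: C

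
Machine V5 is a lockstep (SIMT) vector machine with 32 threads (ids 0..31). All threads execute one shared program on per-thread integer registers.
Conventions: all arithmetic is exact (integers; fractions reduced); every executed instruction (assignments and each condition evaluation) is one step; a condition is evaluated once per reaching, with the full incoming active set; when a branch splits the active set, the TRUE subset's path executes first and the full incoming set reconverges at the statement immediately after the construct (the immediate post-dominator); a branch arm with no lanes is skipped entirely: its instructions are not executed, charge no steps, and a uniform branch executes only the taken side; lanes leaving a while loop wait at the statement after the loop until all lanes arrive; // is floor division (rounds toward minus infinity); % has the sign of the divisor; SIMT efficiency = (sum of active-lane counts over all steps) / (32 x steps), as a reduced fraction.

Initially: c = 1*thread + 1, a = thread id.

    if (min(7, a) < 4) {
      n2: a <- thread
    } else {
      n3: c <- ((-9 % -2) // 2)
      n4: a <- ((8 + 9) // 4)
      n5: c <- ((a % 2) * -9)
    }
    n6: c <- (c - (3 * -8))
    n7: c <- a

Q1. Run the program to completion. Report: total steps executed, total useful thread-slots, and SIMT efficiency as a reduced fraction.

Answer: 7 steps, 184 useful, 23/28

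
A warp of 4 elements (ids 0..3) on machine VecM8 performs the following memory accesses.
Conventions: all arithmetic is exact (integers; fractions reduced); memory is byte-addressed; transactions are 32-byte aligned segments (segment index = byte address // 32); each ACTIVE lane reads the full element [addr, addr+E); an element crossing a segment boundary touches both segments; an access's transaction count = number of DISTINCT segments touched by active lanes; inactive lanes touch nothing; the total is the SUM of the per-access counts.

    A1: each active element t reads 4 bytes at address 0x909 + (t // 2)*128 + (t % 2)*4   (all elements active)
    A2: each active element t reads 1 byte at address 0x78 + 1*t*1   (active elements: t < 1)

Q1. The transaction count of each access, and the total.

A1: 2 transactions
A2: 1 transaction

Answer: 2,1; total 3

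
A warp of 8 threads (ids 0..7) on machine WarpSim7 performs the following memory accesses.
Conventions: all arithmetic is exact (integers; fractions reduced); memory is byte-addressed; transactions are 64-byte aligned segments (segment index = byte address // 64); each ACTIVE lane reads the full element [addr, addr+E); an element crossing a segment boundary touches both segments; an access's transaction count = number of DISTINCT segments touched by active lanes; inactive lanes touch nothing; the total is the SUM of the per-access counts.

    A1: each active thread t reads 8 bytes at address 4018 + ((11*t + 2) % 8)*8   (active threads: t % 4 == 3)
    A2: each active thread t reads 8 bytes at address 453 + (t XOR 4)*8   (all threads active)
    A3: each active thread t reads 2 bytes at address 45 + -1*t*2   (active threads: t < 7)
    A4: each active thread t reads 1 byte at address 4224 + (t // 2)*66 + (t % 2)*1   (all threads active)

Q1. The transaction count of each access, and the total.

A1: 1 transaction
A2: 2 transactions
A3: 1 transaction
A4: 4 transactions

Answer: 1,2,1,4; total 8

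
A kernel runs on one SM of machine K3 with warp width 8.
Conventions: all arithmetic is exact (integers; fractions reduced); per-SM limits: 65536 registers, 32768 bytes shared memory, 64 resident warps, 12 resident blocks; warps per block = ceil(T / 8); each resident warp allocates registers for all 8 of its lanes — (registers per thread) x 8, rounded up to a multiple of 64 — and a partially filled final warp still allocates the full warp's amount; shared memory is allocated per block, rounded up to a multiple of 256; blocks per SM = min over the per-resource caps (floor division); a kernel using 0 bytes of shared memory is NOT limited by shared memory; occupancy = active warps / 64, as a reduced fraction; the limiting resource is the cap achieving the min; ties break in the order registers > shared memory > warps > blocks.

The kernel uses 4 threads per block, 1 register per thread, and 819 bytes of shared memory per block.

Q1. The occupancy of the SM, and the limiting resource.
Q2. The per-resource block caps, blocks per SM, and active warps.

Answer: occupancy 3/16, limited by blocks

registers: 1024 blocks
shared memory: 32 blocks
warps: 64 blocks
blocks: 12 blocks

Answer: 12 blocks, 12 active warps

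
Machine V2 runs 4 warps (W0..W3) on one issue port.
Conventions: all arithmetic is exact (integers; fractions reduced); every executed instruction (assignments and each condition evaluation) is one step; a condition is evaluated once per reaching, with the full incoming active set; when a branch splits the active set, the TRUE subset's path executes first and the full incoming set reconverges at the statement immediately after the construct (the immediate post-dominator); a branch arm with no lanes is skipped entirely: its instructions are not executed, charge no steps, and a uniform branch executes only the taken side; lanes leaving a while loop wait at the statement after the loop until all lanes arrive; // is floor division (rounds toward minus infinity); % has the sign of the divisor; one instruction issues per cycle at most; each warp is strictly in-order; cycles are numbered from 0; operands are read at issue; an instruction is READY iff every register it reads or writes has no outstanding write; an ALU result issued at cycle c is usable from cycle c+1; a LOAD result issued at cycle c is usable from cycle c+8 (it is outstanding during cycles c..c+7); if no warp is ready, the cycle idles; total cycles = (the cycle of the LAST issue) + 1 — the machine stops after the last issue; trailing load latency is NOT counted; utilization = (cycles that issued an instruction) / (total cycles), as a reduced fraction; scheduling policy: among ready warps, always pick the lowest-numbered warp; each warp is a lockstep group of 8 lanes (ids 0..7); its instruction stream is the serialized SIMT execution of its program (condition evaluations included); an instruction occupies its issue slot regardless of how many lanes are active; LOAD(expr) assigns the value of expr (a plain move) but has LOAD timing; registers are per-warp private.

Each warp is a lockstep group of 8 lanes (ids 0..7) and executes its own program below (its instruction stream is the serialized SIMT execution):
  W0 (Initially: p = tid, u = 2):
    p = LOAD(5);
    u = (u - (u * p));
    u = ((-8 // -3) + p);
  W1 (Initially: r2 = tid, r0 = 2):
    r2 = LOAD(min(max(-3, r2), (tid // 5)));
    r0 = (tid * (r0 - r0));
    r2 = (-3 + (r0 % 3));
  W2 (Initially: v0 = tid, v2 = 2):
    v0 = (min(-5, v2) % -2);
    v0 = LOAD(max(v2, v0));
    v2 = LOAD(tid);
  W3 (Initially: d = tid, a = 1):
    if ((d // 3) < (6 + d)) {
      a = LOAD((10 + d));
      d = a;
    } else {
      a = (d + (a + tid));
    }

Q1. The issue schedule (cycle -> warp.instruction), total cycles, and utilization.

cycle 0: W0.I0
cycle 1: W1.I0
cycle 2: W1.I1
cycle 3: W2.I0
cycle 4: W2.I1
cycle 5: W2.I2
cycle 6: W3.I0
cycle 7: W3.I1
cycle 8: W0.I1
cycle 9: W0.I2
cycle 10: W1.I2
cycle 11: idle
cycle 12: idle
cycle 13: idle
cycle 14: idle
cycle 15: W3.I2

Answer: 16 cycles, utilization 3/4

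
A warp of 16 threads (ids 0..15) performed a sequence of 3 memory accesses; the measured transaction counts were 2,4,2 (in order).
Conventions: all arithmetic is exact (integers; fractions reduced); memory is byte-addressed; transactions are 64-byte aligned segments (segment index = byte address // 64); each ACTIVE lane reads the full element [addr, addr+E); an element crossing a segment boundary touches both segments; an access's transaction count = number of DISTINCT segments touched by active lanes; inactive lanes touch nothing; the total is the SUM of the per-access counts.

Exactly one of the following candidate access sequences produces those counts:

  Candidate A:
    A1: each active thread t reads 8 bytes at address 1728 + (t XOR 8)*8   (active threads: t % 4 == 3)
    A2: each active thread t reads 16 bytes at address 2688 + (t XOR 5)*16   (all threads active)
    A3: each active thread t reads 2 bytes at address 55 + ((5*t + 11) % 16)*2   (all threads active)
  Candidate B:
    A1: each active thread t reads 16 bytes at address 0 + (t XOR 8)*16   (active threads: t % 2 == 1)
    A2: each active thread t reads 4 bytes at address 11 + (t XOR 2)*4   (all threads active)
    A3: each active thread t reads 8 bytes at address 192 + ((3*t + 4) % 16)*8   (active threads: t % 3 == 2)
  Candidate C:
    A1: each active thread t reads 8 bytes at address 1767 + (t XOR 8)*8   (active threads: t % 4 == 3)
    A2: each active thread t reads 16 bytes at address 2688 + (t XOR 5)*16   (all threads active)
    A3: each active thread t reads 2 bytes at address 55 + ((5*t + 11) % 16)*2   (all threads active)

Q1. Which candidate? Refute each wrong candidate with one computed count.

B: A1 gives 4 transactions, not 2
C: A1 gives 3 transactions, not 2
A: all counts match (2,4,2)

Answer: A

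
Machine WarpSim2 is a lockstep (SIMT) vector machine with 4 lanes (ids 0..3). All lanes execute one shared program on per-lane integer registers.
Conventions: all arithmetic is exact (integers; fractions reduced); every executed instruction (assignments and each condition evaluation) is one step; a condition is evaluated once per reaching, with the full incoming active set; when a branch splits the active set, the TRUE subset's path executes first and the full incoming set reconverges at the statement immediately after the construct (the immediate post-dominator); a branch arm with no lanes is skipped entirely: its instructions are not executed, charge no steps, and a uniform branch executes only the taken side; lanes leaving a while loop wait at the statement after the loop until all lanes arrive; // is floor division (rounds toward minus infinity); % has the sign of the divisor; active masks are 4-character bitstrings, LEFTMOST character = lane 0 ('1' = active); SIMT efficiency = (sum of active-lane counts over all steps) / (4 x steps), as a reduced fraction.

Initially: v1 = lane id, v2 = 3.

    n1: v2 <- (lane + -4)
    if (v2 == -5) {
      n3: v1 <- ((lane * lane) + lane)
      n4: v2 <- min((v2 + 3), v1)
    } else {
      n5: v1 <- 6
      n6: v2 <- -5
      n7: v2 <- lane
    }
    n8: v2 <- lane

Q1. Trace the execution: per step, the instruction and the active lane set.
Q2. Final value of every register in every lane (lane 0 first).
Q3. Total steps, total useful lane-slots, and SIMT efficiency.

step 0: v2 <- (lane + -4)            1111
step 1: eval (v2 == -5)              1111
step 2: v1 <- 6                      1111
step 3: v2 <- -5                     1111
step 4: v2 <- lane                   1111
step 5: v2 <- lane                   1111

Answer: 6 steps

v1: 6,6,6,6
v2: 0,1,2,3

steps = 6; useful = 24; efficiency = 24/24 = 1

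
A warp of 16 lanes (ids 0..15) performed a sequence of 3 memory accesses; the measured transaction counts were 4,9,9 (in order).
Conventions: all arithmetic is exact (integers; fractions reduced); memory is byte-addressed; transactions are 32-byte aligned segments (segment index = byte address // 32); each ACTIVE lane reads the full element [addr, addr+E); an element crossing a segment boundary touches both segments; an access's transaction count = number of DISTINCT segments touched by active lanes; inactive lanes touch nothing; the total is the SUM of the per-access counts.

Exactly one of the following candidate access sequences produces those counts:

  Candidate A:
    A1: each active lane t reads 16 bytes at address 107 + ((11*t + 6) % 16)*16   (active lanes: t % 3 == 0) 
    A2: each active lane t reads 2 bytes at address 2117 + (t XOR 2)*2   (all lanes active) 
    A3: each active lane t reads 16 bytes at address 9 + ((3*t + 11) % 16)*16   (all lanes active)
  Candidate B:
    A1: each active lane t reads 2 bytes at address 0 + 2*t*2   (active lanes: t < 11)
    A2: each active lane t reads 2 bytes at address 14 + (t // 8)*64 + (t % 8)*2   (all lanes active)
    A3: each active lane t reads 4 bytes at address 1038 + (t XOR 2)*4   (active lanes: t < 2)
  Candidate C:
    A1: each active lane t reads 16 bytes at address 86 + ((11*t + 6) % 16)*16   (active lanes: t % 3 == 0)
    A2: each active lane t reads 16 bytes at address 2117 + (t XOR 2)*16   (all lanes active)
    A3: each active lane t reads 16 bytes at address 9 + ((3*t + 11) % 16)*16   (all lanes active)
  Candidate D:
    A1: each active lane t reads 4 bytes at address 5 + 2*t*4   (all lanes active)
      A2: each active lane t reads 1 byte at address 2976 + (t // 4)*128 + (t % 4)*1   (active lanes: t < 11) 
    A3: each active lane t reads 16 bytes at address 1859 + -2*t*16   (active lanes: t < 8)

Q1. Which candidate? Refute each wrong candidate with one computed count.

A: A2 gives 2 transactions, not 9
B: A1 gives 2 transactions, not 4
D: A1 gives 5 transactions, not 4
C: all counts match (4,9,9)

Answer: C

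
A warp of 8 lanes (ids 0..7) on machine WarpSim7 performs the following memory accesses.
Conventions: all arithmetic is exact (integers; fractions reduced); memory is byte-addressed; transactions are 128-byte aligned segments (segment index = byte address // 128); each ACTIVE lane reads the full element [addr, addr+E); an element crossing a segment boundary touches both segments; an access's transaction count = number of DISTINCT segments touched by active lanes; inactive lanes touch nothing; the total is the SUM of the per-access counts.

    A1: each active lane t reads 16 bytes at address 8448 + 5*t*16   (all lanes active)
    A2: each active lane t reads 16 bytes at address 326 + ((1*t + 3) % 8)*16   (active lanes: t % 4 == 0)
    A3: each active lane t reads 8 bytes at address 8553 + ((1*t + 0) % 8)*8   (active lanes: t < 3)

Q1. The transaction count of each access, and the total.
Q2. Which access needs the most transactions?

A1: 5 transactions
A2: 2 transactions
A3: 2 transactions

Answer: 5,2,2; total 9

Answer: A1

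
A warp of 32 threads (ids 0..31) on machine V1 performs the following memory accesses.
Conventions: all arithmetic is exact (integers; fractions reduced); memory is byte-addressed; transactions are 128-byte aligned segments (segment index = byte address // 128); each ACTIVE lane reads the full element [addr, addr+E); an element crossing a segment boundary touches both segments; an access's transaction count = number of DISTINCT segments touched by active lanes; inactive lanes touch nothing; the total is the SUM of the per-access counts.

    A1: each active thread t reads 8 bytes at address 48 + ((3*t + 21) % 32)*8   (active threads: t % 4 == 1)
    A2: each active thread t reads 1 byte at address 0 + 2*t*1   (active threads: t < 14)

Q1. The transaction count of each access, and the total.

A1: 3 transactions
A2: 1 transaction

Answer: 3,1; total 4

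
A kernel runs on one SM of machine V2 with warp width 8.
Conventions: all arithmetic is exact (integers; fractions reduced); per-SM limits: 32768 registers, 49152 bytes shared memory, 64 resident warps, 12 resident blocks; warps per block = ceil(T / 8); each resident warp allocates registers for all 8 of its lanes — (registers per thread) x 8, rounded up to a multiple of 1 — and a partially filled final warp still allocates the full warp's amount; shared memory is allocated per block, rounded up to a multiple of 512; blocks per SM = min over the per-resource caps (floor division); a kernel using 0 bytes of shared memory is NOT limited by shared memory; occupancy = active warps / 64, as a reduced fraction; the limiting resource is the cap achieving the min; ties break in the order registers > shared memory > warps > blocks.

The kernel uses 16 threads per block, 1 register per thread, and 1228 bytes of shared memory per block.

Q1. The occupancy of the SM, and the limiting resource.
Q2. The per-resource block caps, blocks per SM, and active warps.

Answer: occupancy 3/8, limited by blocks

registers: 2048 blocks
shared memory: 32 blocks
warps: 32 blocks
blocks: 12 blocks

Answer: 12 blocks, 24 active warps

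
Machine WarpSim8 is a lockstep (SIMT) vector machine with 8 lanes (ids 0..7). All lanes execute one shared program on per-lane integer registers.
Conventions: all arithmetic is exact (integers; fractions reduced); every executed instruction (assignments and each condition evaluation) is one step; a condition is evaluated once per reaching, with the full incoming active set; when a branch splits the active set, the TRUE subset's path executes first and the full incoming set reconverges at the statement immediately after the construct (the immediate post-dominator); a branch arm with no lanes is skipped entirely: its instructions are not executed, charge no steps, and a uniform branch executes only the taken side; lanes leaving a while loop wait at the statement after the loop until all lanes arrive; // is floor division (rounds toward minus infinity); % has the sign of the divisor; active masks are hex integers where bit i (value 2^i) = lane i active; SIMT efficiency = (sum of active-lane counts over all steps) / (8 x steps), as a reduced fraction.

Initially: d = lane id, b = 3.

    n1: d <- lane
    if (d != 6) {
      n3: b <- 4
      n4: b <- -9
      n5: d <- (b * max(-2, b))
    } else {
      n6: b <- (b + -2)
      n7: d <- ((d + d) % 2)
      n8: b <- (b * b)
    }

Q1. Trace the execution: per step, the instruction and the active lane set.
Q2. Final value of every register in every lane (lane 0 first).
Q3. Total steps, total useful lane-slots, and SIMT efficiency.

step 0: d <- lane                    0xff
step 1: eval (d != 6)                0xff
step 2: b <- 4                       0xbf
step 3: b <- -9                      0xbf
step 4: d <- (b * max(-2, b))        0xbf
step 5: b <- (b + -2)                0x40
step 6: d <- ((d + d) % 2)           0x40
step 7: b <- (b * b)                 0x40

Answer: 8 steps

d: 18,18,18,18,18,18,0,18
b: -9,-9,-9,-9,-9,-9,1,-9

steps = 8; useful = 40; efficiency = 40/64 = 5/8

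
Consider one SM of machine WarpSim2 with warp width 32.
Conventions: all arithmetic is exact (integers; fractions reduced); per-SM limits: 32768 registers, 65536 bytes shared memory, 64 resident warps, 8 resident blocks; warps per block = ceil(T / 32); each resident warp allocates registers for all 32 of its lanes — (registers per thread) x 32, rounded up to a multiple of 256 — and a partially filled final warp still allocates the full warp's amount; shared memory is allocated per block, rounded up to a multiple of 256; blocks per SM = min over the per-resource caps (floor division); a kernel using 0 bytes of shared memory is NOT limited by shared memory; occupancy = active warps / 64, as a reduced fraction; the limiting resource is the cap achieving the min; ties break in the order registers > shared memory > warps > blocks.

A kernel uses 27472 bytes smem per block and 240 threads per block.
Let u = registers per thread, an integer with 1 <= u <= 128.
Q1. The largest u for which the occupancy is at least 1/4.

Answer: u = 64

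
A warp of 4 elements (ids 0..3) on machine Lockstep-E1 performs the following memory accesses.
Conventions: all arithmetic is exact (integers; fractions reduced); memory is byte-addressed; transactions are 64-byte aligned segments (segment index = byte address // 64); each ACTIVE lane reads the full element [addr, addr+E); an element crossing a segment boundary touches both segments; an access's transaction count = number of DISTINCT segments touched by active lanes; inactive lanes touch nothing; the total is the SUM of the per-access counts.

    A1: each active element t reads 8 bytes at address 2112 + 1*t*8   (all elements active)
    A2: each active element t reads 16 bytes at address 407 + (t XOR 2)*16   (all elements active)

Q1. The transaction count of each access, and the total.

A1: 1 transaction
A2: 2 transactions

Answer: 1,2; total 3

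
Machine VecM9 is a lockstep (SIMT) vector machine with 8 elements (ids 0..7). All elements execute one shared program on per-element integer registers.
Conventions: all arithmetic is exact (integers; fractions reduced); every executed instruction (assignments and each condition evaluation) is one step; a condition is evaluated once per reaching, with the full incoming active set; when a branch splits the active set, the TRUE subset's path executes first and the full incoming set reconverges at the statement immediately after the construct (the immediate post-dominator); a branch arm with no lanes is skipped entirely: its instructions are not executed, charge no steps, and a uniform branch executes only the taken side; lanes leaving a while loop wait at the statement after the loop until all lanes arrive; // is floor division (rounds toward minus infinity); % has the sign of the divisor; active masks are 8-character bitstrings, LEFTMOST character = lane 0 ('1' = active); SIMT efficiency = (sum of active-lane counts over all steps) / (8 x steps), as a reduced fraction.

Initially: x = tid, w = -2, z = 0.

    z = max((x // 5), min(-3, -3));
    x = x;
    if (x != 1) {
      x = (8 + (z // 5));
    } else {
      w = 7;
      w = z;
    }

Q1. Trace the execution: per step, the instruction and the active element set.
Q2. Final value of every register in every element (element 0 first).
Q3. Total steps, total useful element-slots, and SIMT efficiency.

step 0: z <- max((x // 5), min(-3, -3)) 11111111
step 1: x <- x                       11111111
step 2: eval (x != 1)                11111111
step 3: x <- (8 + (z // 5))          10111111
step 4: w <- 7                       01000000
step 5: w <- z                       01000000

Answer: 6 steps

x: 8,1,8,8,8,8,8,8
w: -2,0,-2,-2,-2,-2,-2,-2
z: 0,0,0,0,0,1,1,1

steps = 6; useful = 33; efficiency = 33/48 = 11/16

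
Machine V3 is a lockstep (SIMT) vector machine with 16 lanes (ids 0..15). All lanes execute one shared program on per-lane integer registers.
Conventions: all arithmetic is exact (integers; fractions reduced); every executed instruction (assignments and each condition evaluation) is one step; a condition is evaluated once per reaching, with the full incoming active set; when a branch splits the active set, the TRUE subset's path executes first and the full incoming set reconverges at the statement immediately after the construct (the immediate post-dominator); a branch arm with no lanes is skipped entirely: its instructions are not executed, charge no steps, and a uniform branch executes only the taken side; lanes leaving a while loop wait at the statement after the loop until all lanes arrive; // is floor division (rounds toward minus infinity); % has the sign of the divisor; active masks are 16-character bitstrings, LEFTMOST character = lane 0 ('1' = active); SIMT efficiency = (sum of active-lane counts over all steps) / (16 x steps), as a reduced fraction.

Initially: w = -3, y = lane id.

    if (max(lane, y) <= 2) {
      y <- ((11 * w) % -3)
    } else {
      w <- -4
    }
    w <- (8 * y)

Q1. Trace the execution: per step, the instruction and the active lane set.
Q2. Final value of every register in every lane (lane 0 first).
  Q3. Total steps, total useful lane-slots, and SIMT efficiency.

step 0: eval (max(lane, y) <= 2)     1111111111111111
step 1: y <- ((11 * w) % -3)         1110000000000000
step 2: w <- -4                      0001111111111111
step 3: w <- (8 * y)                 1111111111111111

Answer: 4 steps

w: 0,0,0,24,32,40,48,56,64,72,80,88,96,104,112,120
y: 0,0,0,3,4,5,6,7,8,9,10,11,12,13,14,15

steps = 4; useful = 48; efficiency = 48/64 = 3/4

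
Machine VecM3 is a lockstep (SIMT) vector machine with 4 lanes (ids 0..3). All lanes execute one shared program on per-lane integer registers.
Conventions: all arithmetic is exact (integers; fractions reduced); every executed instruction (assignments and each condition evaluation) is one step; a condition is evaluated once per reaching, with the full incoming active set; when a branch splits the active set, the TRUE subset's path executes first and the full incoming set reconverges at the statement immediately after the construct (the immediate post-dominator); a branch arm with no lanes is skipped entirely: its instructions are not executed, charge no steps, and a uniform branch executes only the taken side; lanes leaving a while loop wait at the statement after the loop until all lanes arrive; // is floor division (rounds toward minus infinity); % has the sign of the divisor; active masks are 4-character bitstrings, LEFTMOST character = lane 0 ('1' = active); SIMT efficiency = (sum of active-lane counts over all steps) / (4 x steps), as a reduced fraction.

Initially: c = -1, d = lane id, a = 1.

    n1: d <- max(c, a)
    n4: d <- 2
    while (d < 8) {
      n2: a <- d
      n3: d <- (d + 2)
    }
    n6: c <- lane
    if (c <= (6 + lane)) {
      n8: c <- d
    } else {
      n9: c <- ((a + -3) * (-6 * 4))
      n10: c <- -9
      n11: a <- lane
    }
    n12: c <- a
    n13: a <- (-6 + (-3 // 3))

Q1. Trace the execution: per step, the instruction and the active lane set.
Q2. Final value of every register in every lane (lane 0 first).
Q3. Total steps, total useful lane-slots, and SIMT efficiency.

step 0: d <- max(c, a)               1111
step 1: d <- 2                       1111
step 2: eval (d < 8)                 1111
step 3: a <- d                       1111
step 4: d <- (d + 2)                 1111
step 5: eval (d < 8)                 1111
step 6: a <- d                       1111
step 7: d <- (d + 2)                 1111
step 8: eval (d < 8)                 1111
step 9: a <- d                       1111
step 10: d <- (d + 2)                 1111
step 11: eval (d < 8)                 1111
step 12: c <- lane                    1111
step 13: eval (c <= (6 + lane))       1111
step 14: c <- d                       1111
step 15: c <- a                       1111
step 16: a <- (-6 + (-3 // 3))        1111

Answer: 17 steps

c: 6,6,6,6
d: 8,8,8,8
a: -7,-7,-7,-7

steps = 17; useful = 68; efficiency = 68/68 = 1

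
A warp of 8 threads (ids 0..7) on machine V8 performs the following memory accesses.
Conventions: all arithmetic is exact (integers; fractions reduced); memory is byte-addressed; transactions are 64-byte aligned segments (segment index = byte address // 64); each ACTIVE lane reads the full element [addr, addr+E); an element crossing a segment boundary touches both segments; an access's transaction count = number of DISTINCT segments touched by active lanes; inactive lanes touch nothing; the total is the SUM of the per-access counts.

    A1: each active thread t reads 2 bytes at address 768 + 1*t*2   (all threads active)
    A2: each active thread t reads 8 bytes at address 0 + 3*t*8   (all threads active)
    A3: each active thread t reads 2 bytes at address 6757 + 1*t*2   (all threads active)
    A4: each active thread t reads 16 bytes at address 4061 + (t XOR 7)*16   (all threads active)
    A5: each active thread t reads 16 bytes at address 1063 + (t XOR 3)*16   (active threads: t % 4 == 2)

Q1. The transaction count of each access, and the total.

A1: 1 transaction
A2: 3 transactions
A3: 1 transaction
A4: 3 transactions
A5: 3 transactions

Answer: 1,3,1,3,3; total 11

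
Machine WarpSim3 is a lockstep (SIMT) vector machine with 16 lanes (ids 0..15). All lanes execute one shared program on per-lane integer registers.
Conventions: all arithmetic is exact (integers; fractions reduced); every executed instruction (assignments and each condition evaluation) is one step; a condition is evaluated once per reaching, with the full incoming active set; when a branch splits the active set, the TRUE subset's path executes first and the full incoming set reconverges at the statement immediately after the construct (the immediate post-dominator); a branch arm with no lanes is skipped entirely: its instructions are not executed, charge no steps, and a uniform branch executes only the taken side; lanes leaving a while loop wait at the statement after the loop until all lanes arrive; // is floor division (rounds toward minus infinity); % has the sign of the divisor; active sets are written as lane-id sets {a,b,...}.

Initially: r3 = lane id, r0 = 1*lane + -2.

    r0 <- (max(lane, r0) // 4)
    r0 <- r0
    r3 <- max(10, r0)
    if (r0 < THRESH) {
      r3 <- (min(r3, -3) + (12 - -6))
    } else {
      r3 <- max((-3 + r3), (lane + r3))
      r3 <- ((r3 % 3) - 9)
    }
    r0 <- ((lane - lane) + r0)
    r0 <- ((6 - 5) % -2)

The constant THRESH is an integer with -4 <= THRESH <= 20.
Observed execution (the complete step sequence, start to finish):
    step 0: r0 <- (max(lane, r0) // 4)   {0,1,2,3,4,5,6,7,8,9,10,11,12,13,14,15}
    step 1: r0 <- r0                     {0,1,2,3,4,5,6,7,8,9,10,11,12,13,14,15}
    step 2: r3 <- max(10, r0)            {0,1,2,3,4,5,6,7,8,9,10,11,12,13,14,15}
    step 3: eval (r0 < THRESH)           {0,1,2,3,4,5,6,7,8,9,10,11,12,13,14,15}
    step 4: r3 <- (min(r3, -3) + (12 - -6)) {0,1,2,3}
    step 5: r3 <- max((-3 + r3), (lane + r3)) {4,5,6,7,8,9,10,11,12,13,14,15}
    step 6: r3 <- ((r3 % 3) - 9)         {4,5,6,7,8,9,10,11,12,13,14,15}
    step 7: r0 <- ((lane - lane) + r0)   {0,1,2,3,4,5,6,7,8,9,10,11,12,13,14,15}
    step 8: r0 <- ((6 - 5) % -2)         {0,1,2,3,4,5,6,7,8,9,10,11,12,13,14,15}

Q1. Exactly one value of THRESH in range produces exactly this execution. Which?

Answer: THRESH = 1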